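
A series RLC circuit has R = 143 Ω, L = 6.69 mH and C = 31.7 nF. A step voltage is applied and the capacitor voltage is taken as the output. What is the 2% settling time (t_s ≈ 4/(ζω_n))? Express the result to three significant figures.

For a series RLC circuit (capacitor voltage as output), ω_n = 1/√(LC) = 1/√(6.69 mH · 31.7 nF) = 68700 rad/s.
ζ = (R/2)·√(C/L) = (143/2)·√(31.7 nF/6.69 mH) = 0.156.
t_s ≈ 4/(ζω_n) = 0.000374 s.

t_s ≈ 0.000374 s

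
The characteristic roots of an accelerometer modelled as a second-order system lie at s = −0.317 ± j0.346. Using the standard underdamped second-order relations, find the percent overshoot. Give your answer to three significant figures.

The poles are at −σ ± jω_d with σ = 0.317 and ω_d = 0.346, so ω_n = √(σ²+ω_d²) = 0.469 rad/s and ζ = σ/ω_n = 0.676.
%OS = 100 e^{−πζ/√(1−ζ²)} with ζ = 0.676 gives 5.62%.

%OS ≈ 5.62%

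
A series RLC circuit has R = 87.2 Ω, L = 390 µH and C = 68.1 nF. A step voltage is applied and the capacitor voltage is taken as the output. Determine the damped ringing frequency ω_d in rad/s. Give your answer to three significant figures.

ω_d ≈ 159000 rad/s

For a series RLC circuit (capacitor voltage as output), ω_n = 1/√(LC) = 1/√(390 µH · 68.1 nF) = 194000 rad/s.
ζ = (R/2)·√(C/L) = (87.2/2)·√(68.1 nF/390 µH) = 0.576.
ω_d = ω_n√(1−ζ²) = 159000 rad/s.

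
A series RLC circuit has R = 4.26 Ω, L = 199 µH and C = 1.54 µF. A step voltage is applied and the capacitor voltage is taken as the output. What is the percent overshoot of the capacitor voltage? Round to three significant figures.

%OS ≈ 54.9%

For a series RLC circuit (capacitor voltage as output), ω_n = 1/√(LC) = 1/√(199 µH · 1.54 µF) = 57100 rad/s.
ζ = (R/2)·√(C/L) = (4.26/2)·√(1.54 µF/199 µH) = 0.187.
%OS = 100·exp(−πζ/√(1−ζ²)) = 54.9%.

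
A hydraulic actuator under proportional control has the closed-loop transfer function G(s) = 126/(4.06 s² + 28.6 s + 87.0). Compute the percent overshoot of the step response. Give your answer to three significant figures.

Dividing through by 4.06: denominator becomes s² + 7.044 s + 21.43.
So ω_n = √21.43 = 4.63 rad/s and ζ = 7.044/(2·4.63) = 0.761.
Overshoot: exp(−π·0.761/√(1−0.761²)) = 0.0251, i.e. 2.51%.

%OS ≈ 2.51%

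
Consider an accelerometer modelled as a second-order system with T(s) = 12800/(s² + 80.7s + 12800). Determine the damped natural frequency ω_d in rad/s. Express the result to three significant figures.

Comparing the denominator to s² + 2ζω_n s + ω_n²: ω_n = √12800 = 113 rad/s, and 2ζω_n = 80.7 so ζ = 80.7/(2·113) = 0.357.
The damped frequency ω_d = ω_n√(1−ζ²) = 106 rad/s.

ω_d ≈ 106 rad/s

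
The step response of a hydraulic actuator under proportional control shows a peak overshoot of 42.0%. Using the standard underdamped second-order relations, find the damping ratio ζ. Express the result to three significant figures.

ζ ≈ 0.266

Inverting the overshoot relation: ζ = |ln 0.420|/√(π² + ln²0.420) = 0.266.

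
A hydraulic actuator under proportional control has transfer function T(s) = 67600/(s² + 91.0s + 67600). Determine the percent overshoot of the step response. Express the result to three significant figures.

Comparing the denominator to s² + 2ζω_n s + ω_n²: ω_n = √67600 = 260 rad/s, and 2ζω_n = 91.0 so ζ = 91.0/(2·260) = 0.175.
Overshoot: exp(−π·0.175/√(1−0.175²)) = 0.572, i.e. 57.2%.

%OS ≈ 57.2%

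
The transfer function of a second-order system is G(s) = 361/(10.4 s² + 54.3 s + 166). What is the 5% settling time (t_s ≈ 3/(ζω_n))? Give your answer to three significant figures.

t_s ≈ 1.15 s

Dividing through by 10.4: denominator becomes s² + 5.221 s + 15.96.
So ω_n = √15.96 = 4.00 rad/s and ζ = 5.221/(2·4.00) = 0.653.
t_s ≈ 3/(ζω_n) = 1.15 s.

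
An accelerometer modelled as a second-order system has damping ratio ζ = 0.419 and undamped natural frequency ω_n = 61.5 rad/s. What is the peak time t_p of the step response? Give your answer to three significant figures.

t_p ≈ 0.0563 s

The damped frequency is ω_d = ω_n√(1−ζ²) = 61.5·√(1−0.176) = 55.8 rad/s.
Peak time t_p = π/ω_d = π/55.8 = 0.0563 s.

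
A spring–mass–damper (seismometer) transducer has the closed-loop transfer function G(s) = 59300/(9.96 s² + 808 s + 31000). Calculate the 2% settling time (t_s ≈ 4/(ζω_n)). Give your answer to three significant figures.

t_s ≈ 0.0986 s

Dividing through by 9.96: denominator becomes s² + 81.12 s + 3112.
So ω_n = √3112 = 55.8 rad/s and ζ = 81.12/(2·55.8) = 0.727.
t_s ≈ 4/(ζω_n) = 0.0986 s.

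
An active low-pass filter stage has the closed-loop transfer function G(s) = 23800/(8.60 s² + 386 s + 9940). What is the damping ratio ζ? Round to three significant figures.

ζ ≈ 0.660

Dividing through by 8.60: denominator becomes s² + 44.88 s + 1156.
So ω_n = √1156 = 34.0 rad/s and ζ = 44.88/(2·34.0) = 0.660.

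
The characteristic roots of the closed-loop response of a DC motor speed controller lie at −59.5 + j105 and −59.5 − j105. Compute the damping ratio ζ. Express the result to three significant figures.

|pole| = ω_n = √(59.5² + 105²) = 121 rad/s; ζ = cos θ = σ/ω_n = 0.493.

ζ ≈ 0.493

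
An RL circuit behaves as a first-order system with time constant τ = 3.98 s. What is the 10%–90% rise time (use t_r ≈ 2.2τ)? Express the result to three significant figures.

t_r ≈ 2.2τ = 8.76 s.

t_r ≈ 8.76 s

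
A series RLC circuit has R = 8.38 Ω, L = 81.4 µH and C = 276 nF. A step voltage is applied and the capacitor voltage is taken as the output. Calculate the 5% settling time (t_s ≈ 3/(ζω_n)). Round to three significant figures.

t_s ≈ 0.0000583 s

For a series RLC circuit (capacitor voltage as output), ω_n = 1/√(LC) = 1/√(81.4 µH · 276 nF) = 211000 rad/s.
ζ = (R/2)·√(C/L) = (8.38/2)·√(276 nF/81.4 µH) = 0.244.
t_s ≈ 3/(ζω_n) = 0.0000583 s.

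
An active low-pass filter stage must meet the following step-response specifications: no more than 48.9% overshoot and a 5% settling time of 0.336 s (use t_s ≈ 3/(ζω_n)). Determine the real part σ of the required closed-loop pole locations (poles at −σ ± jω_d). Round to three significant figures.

σ ≈ 8.93

The settling-time spec alone fixes σ = ζω_n = 3/t_s = 3/0.336 = 8.93.
(Overshoot then fixes ζ = 0.222 and hence ω_d = σ·√(1−ζ²)/ζ = 39.2 rad/s.)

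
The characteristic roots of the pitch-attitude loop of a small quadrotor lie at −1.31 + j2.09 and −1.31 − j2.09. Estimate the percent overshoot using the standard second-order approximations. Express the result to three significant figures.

%OS ≈ 14.0%

|pole| = ω_n = √(1.31² + 2.09²) = 2.47 rad/s; ζ = cos θ = σ/ω_n = 0.531.
%OS = 100·exp(−πζ/√(1−ζ²)) = 14.0%.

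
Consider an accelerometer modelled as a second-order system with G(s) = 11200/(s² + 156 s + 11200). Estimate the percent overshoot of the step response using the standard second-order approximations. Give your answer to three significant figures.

ω_n = √11200 = 106 rad/s; ζ = 156/(2·106) = 0.737.
%OS = 100·exp(−πζ/√(1−ζ²)) = 3.25%.

%OS ≈ 3.25%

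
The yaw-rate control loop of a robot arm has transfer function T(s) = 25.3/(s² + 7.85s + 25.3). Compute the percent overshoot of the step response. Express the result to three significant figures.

Matching coefficients with s² + 2ζω_n s + ω_n² gives ω_n² = 25.3 ⇒ ω_n = 5.03 rad/s, and ζ = 7.85/(2ω_n) = 0.780.
%OS = 100 e^{−πζ/√(1−ζ²)} with ζ = 0.780 gives 1.98%.

%OS ≈ 1.98%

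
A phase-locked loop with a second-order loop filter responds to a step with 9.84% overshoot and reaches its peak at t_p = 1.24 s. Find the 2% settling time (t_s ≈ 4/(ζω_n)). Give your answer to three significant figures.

From the overshoot, ζ = −ln(OS)/√(π²+ln²(OS)) = 0.594.
t_p = π/ω_d ⇒ ω_d = 2.53 rad/s; then ω_n = ω_d/√(1−ζ²) = 3.15 rad/s.
t_s ≈ 4/(ζω_n) = 4/(0.594·3.15) = 2.14 s.

t_s ≈ 2.14 s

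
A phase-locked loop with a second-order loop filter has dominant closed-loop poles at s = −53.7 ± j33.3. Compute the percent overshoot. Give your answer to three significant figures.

The poles are at −σ ± jω_d with σ = 53.7 and ω_d = 33.3, so ω_n = √(σ²+ω_d²) = 63.2 rad/s and ζ = σ/ω_n = 0.850.
%OS = 100 e^{−πζ/√(1−ζ²)} with ζ = 0.850 gives 0.631%.

%OS ≈ 0.631%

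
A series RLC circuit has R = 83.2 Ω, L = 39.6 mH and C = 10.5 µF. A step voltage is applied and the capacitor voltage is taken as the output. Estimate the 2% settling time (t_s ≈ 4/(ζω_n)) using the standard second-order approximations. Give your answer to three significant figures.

t_s ≈ 0.00381 s

For a series RLC circuit (capacitor voltage as output), ω_n = 1/√(LC) = 1/√(39.6 mH · 10.5 µF) = 1550 rad/s.
ζ = (R/2)·√(C/L) = (83.2/2)·√(10.5 µF/39.6 mH) = 0.677.
t_s ≈ 4/(ζω_n) = 0.00381 s.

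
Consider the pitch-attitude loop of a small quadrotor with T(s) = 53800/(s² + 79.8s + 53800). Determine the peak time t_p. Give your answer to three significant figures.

Comparing the denominator to s² + 2ζω_n s + ω_n²: ω_n = √53800 = 232 rad/s, and 2ζω_n = 79.8 so ζ = 79.8/(2·232) = 0.172.
ω_d = 232·√(1 − 0.172²) = 228 rad/s. Then t_p = π/ω_d = 0.0137 s.

t_p ≈ 0.0137 s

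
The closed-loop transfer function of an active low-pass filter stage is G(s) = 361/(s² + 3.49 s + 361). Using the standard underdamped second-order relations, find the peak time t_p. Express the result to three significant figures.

t_p ≈ 0.166 s

ω_n = √361 = 19.0 rad/s; ζ = 3.49/(2·19.0) = 0.0918.
ω_d = ω_n√(1−ζ²) = 18.9 rad/s. Then t_p = π/ω_d = 0.166 s.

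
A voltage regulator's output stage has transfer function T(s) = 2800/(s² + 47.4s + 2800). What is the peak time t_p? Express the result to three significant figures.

ω_n = √2800 = 52.9 rad/s; ζ = 47.4/(2·52.9) = 0.448.
The damped frequency ω_d = ω_n√(1−ζ²) = 47.3 rad/s. Then t_p = π/ω_d = 0.0664 s.

t_p ≈ 0.0664 s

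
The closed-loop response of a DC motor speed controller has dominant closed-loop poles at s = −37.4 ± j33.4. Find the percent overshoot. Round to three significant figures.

|pole| = ω_n = √(37.4² + 33.4²) = 50.1 rad/s; ζ = cos θ = σ/ω_n = 0.746.
Overshoot: exp(−π·0.746/√(1−0.746²)) = 0.0297, i.e. 2.97%.

%OS ≈ 2.97%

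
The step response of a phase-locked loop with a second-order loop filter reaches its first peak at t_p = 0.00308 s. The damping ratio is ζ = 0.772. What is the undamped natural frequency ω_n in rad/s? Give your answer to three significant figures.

Peak time t_p = π/ω_d, so ω_d = π/t_p = π/0.00308 = 1020 rad/s.
ω_n = ω_d/√(1−ζ²) = 1020/√0.404 = 1600 rad/s.

ω_n ≈ 1600 rad/s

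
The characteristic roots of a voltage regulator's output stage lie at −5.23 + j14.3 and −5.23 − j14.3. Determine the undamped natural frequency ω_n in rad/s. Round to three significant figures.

The poles are at −σ ± jω_d with σ = 5.23 and ω_d = 14.3, so ω_n = √(σ²+ω_d²) = 15.2 rad/s and ζ = σ/ω_n = 0.343.

ω_n ≈ 15.2 rad/s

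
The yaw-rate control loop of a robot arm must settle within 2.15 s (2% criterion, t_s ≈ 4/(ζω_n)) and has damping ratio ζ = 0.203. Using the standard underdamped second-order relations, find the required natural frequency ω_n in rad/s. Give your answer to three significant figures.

Rearranging t_s ≈ 4/(ζω_n) gives ω_n = 4/(ζ·t_s) = 4/(0.203 × 2.15) = 9.16 rad/s.

ω_n ≈ 9.16 rad/s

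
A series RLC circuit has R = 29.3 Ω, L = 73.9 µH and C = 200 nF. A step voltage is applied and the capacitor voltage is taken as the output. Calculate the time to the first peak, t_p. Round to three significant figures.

t_p ≈ 0.0000187 s

For a series RLC circuit (capacitor voltage as output), ω_n = 1/√(LC) = 1/√(73.9 µH · 200 nF) = 260000 rad/s.
ζ = (R/2)·√(C/L) = (29.3/2)·√(200 nF/73.9 µH) = 0.762.
ω_d = 260000·√(1 − 0.762²) = 168000 rad/s. t_p = π/ω_d = 0.0000187 s.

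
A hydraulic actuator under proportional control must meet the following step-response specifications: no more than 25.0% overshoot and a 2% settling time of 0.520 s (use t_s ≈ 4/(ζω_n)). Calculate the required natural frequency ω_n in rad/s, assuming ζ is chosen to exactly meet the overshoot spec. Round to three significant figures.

ω_n ≈ 19.1 rad/s

ζ = −ln(OS)/√(π² + (ln OS)²). With OS = 0.250, ln OS = −1.386 and ζ = 1.386/3.434 = 0.404.
From t_s ≈ 4/(ζω_n): ω_n = 4/(ζ·t_s) = 4/(0.404·0.520) = 19.1 rad/s.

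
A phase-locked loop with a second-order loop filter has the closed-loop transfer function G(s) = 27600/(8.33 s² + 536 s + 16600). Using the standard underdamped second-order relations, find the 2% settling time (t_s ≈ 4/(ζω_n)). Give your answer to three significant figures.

t_s ≈ 0.124 s

Dividing through by 8.33: denominator becomes s² + 64.35 s + 1993.
So ω_n = √1993 = 44.6 rad/s and ζ = 64.35/(2·44.6) = 0.721.
t_s ≈ 4/(ζω_n) = 0.124 s.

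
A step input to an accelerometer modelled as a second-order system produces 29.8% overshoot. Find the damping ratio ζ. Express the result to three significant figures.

ζ = −ln(OS)/√(π² + (ln OS)²). With OS = 0.298, ln OS = −1.211 and ζ = 1.211/3.367 = 0.360.

ζ ≈ 0.360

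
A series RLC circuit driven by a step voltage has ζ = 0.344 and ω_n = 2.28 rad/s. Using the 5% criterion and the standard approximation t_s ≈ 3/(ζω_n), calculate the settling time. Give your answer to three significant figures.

t_s ≈ 3.82 s

t_s ≈ 3/(ζω_n) = 3/(0.344 × 2.28) = 3.82 s.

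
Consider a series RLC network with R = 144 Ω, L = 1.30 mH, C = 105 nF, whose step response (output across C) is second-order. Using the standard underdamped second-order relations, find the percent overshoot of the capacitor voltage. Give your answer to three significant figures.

%OS ≈ 6.95%

For a series RLC circuit (capacitor voltage as output), ω_n = 1/√(LC) = 1/√(1.30 mH · 105 nF) = 85600 rad/s.
ζ = (R/2)·√(C/L) = (144/2)·√(105 nF/1.30 mH) = 0.647.
Overshoot: exp(−π·0.647/√(1−0.647²)) = 0.0695, i.e. 6.95%.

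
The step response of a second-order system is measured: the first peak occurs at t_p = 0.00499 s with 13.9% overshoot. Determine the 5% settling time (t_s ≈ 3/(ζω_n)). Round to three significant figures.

t_s ≈ 0.00759 s

From the overshoot, ζ = −ln(OS)/√(π²+ln²(OS)) = 0.532.
From t_p = π/ω_d, ω_d = π/0.00499 = 630 rad/s, so ω_n = ω_d/√(1−ζ²) = 743 rad/s.
t_s ≈ 3/(ζω_n) = 3/(0.532·743) = 0.00759 s.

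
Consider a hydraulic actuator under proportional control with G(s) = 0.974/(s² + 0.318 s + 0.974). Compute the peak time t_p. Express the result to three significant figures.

t_p ≈ 3.23 s

Matching coefficients with s² + 2ζω_n s + ω_n² gives ω_n² = 0.974 ⇒ ω_n = 0.987 rad/s, and ζ = 0.318/(2ω_n) = 0.161.
ω_d = 0.987·√(1 − 0.161²) = 0.974 rad/s. Then t_p = π/ω_d = 3.23 s.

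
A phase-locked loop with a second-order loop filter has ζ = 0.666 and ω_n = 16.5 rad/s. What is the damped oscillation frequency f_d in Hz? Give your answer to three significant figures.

ω_d = ω_n√(1−ζ²) = 16.5·√0.556 = 12.3 rad/s.
f_d = ω_d/(2π) = 1.96 Hz.

f_d ≈ 1.96 Hz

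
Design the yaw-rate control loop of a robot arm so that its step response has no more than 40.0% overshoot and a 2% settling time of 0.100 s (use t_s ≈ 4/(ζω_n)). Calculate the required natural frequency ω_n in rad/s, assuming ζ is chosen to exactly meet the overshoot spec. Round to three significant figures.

From %OS = 100·exp(−πζ/√(1−ζ²)), invert to get ζ = −ln(OS)/√(π² + ln²(OS)) with OS = 0.400.
−ln 0.400 = 0.9163, so ζ = 0.9163/√(π² + 0.8396) = 0.280.
Then ω_n = 4/(ζ t_s) = 4/(0.280 × 0.100) = 143 rad/s.

ω_n ≈ 143 rad/s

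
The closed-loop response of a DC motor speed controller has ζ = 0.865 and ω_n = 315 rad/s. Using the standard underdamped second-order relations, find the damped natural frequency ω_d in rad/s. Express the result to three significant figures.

ω_d ≈ 158 rad/s

ω_d = ω_n√(1−ζ²) = 315·√0.252 = 158 rad/s.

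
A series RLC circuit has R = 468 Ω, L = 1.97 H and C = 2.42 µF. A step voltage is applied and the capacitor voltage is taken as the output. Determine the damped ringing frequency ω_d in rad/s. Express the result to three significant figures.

For a series RLC circuit (capacitor voltage as output), ω_n = 1/√(LC) = 1/√(1.97 H · 2.42 µF) = 458 rad/s.
ζ = (R/2)·√(C/L) = (468/2)·√(2.42 µF/1.97 H) = 0.259.
ω_d = ω_n√(1−ζ²) = 442 rad/s.

ω_d ≈ 442 rad/s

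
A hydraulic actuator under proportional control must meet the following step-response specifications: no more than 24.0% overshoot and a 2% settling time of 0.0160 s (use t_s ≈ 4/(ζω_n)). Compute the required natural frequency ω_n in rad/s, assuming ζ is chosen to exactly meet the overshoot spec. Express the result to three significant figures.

Inverting the overshoot relation: ζ = |ln 0.240|/√(π² + ln²0.240) = 0.414.
From t_s ≈ 4/(ζω_n): ω_n = 4/(ζ·t_s) = 4/(0.414·0.0160) = 604 rad/s.

ω_n ≈ 604 rad/s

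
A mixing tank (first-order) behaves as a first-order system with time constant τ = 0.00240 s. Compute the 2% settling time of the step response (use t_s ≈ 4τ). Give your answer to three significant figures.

t_s ≈ 4τ = 0.00960 s.

t_s ≈ 0.00960 s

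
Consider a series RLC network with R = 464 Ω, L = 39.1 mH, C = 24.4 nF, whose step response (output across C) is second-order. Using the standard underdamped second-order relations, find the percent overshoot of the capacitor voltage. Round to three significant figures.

For a series RLC circuit (capacitor voltage as output), ω_n = 1/√(LC) = 1/√(39.1 mH · 24.4 nF) = 32400 rad/s.
ζ = (R/2)·√(C/L) = (464/2)·√(24.4 nF/39.1 mH) = 0.183.
%OS = 100·exp(−πζ/√(1−ζ²)) = 55.7%.

%OS ≈ 55.7%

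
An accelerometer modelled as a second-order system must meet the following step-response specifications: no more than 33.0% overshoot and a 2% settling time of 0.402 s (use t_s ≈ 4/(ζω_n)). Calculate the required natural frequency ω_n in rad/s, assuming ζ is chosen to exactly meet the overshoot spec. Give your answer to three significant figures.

ω_n ≈ 29.9 rad/s

ζ = −ln(OS)/√(π² + (ln OS)²). With OS = 0.330, ln OS = −1.109 and ζ = 1.109/3.331 = 0.333.
From t_s ≈ 4/(ζω_n): ω_n = 4/(ζ·t_s) = 4/(0.333·0.402) = 29.9 rad/s.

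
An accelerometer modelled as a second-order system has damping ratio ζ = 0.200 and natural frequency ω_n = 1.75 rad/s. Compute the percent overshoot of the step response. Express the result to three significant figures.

For an underdamped second-order system, %OS = 100·exp(−πζ/√(1−ζ²)).
πζ/√(1−ζ²) = π·0.200/√(1−0.0400) = 0.6413, so %OS = 100·e^(−0.6413) = 52.7%.

%OS ≈ 52.7%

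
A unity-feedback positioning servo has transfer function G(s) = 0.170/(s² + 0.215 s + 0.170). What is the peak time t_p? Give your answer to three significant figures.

t_p ≈ 7.89 s

ω_n = √0.170 = 0.412 rad/s; ζ = 0.215/(2·0.412) = 0.261.
ω_d = ω_n√(1−ζ²) = 0.398 rad/s. Then t_p = π/ω_d = 7.89 s.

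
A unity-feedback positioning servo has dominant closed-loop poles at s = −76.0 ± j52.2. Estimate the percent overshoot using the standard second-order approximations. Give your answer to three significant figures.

%OS ≈ 1.03%

|pole| = ω_n = √(76.0² + 52.2²) = 92.2 rad/s; ζ = cos θ = σ/ω_n = 0.824.
%OS = 100 e^{−πζ/√(1−ζ²)} with ζ = 0.824 gives 1.03%.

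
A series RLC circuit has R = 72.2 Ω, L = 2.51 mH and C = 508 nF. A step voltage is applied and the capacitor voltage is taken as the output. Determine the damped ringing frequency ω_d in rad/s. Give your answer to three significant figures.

For a series RLC circuit (capacitor voltage as output), ω_n = 1/√(LC) = 1/√(2.51 mH · 508 nF) = 28000 rad/s.
ζ = (R/2)·√(C/L) = (72.2/2)·√(508 nF/2.51 mH) = 0.514.
ω_d = ω_n√(1−ζ²) = 24000 rad/s.

ω_d ≈ 24000 rad/s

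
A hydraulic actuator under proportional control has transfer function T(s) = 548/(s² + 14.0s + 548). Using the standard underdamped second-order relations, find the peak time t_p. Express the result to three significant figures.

t_p ≈ 0.141 s

Comparing the denominator to s² + 2ζω_n s + ω_n²: ω_n = √548 = 23.4 rad/s, and 2ζω_n = 14.0 so ζ = 14.0/(2·23.4) = 0.299.
ω_d = 23.4·√(1 − 0.299²) = 22.3 rad/s. Then t_p = π/ω_d = 0.141 s.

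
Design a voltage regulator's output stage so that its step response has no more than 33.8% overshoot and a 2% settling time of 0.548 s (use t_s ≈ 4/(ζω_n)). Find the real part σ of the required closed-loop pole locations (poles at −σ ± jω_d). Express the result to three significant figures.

σ ≈ 7.30

The settling-time spec alone fixes σ = ζω_n = 4/t_s = 4/0.548 = 7.30.
(Overshoot then fixes ζ = 0.326 and hence ω_d = σ·√(1−ζ²)/ζ = 21.1 rad/s.)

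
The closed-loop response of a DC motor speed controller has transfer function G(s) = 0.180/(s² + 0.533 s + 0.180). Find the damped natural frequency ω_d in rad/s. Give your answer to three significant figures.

ω_d ≈ 0.330 rad/s

Matching coefficients with s² + 2ζω_n s + ω_n² gives ω_n² = 0.180 ⇒ ω_n = 0.424 rad/s, and ζ = 0.533/(2ω_n) = 0.628.
ω_d = 0.424·√(1 − 0.628²) = 0.330 rad/s.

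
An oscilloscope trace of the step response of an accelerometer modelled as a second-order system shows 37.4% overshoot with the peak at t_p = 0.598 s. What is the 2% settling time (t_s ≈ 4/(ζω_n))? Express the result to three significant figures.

The overshoot fixes ζ = −ln(OS)/√(π²+ln²(OS)) = 0.299.
t_p = π/ω_d ⇒ ω_d = 5.25 rad/s; then ω_n = ω_d/√(1−ζ²) = 5.50 rad/s.
t_s ≈ 4/(ζω_n) = 4/(0.299·5.50) = 2.43 s.

t_s ≈ 2.43 s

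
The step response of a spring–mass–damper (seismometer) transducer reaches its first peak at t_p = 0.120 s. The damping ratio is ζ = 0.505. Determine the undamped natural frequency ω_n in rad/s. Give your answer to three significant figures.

ω_n ≈ 30.3 rad/s

Peak time t_p = π/ω_d, so ω_d = π/t_p = π/0.120 = 26.2 rad/s.
ω_n = ω_d/√(1−ζ²) = 26.2/√0.745 = 30.3 rad/s.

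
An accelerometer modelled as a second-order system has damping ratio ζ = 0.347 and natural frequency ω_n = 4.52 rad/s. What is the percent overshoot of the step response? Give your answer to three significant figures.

For an underdamped second-order system, %OS = 100·exp(−πζ/√(1−ζ²)).
πζ/√(1−ζ²) = π·0.347/√(1−0.120) = 1.162, so %OS = 100·e^(−1.162) = 31.3%.

%OS ≈ 31.3%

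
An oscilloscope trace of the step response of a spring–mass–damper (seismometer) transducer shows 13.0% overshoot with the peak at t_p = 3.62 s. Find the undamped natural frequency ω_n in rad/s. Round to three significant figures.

ζ from %OS: ζ = |ln 0.130|/√(π²+ln²0.130) = 0.545.
From t_p = π/ω_d, ω_d = π/3.62 = 0.868 rad/s, so ω_n = ω_d/√(1−ζ²) = 1.03 rad/s.

ω_n ≈ 1.03 rad/s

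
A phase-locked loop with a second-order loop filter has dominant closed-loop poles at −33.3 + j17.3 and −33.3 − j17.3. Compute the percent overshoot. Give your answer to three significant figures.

%OS ≈ 0.236%

With σ = 33.3, ω_d = 17.3: ω_n = √(σ²+ω_d²) = 37.5 rad/s, ζ = σ/ω_n = 0.887.
Overshoot: exp(−π·0.887/√(1−0.887²)) = 0.00236, i.e. 0.236%.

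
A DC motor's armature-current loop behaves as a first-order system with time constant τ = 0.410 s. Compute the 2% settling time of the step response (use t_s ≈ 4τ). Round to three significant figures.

t_s ≈ 4τ = 1.64 s.

t_s ≈ 1.64 s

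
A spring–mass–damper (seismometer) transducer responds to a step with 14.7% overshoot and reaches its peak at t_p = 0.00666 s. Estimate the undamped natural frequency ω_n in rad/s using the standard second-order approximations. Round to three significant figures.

The overshoot fixes ζ = −ln(OS)/√(π²+ln²(OS)) = 0.521.
From t_p = π/ω_d, ω_d = π/0.00666 = 472 rad/s, so ω_n = ω_d/√(1−ζ²) = 553 rad/s.

ω_n ≈ 553 rad/s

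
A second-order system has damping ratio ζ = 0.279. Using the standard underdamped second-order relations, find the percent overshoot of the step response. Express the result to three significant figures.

%OS ≈ 40.1%

For an underdamped second-order system, %OS = 100·exp(−πζ/√(1−ζ²)).
πζ/√(1−ζ²) = π·0.279/√(1−0.0778) = 0.9127, so %OS = 100·e^(−0.9127) = 40.1%.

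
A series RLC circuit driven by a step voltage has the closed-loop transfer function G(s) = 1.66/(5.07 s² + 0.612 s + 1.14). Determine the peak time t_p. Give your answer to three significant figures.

Dividing through by 5.07: denominator becomes s² + 0.1207 s + 0.2249.
So ω_n = √0.2249 = 0.474 rad/s and ζ = 0.1207/(2·0.474) = 0.127.
The damped frequency ω_d = ω_n√(1−ζ²) = 0.470 rad/s. t_p = π/ω_d = 6.68 s.

t_p ≈ 6.68 s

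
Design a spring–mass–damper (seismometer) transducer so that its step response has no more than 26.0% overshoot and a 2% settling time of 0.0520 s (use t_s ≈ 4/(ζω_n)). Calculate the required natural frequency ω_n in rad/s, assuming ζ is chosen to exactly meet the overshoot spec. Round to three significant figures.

ω_n ≈ 195 rad/s

ζ = −ln(OS)/√(π² + (ln OS)²). With OS = 0.260, ln OS = −1.347 and ζ = 1.347/3.418 = 0.394.
Then ω_n = 4/(ζ t_s) = 4/(0.394 × 0.0520) = 195 rad/s.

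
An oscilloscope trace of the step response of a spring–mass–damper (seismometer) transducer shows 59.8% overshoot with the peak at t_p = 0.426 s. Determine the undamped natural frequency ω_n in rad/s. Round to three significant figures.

From the overshoot, ζ = −ln(OS)/√(π²+ln²(OS)) = 0.162.
From t_p = π/ω_d, ω_d = π/0.426 = 7.37 rad/s, so ω_n = ω_d/√(1−ζ²) = 7.47 rad/s.

ω_n ≈ 7.47 rad/s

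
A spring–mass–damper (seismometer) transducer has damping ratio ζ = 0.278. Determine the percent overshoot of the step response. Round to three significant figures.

%OS ≈ 40.3%

For an underdamped second-order system, %OS = 100·exp(−πζ/√(1−ζ²)).
πζ/√(1−ζ²) = π·0.278/√(1−0.0773) = 0.9092, so %OS = 100·e^(−0.9092) = 40.3%.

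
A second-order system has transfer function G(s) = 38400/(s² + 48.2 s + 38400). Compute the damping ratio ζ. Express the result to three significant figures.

Comparing the denominator to s² + 2ζω_n s + ω_n²: ω_n = √38400 = 196 rad/s, and 2ζω_n = 48.2 so ζ = 48.2/(2·196) = 0.123.

ζ ≈ 0.123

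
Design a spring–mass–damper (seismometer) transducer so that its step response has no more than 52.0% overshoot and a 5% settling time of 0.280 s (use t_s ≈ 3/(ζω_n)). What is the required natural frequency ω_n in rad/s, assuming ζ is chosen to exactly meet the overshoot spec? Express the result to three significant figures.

Inverting the overshoot relation: ζ = |ln 0.520|/√(π² + ln²0.520) = 0.204.
From t_s ≈ 3/(ζω_n): ω_n = 3/(ζ·t_s) = 3/(0.204·0.280) = 52.6 rad/s.

ω_n ≈ 52.6 rad/s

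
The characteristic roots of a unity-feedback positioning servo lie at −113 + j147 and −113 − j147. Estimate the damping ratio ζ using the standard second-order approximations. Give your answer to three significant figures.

ζ ≈ 0.609

With σ = 113, ω_d = 147: ω_n = √(σ²+ω_d²) = 185 rad/s, ζ = σ/ω_n = 0.609.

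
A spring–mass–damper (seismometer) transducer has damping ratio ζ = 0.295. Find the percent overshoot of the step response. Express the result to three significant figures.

For an underdamped second-order system, %OS = 100·exp(−πζ/√(1−ζ²)).
πζ/√(1−ζ²) = π·0.295/√(1−0.0870) = 0.9699, so %OS = 100·e^(−0.9699) = 37.9%.

%OS ≈ 37.9%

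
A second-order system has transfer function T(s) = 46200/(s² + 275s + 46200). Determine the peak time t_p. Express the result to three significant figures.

t_p ≈ 0.0190 s

ω_n = √46200 = 215 rad/s; ζ = 275/(2·215) = 0.640.
ω_d = ω_n√(1−ζ²) = 165 rad/s. Then t_p = π/ω_d = 0.0190 s.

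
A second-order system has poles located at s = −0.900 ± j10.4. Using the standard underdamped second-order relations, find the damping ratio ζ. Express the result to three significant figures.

ζ ≈ 0.0862

With σ = 0.900, ω_d = 10.4: ω_n = √(σ²+ω_d²) = 10.4 rad/s, ζ = σ/ω_n = 0.0862.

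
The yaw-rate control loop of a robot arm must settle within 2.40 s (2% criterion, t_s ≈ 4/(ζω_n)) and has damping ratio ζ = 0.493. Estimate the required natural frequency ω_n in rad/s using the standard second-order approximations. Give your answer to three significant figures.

ω_n ≈ 3.38 rad/s

Rearranging t_s ≈ 4/(ζω_n) gives ω_n = 4/(ζ·t_s) = 4/(0.493 × 2.40) = 3.38 rad/s.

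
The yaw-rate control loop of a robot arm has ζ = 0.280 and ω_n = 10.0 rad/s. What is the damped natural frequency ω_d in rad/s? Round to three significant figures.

ω_d ≈ 9.60 rad/s

ω_d = ω_n√(1−ζ²) = 10.0·√0.922 = 9.60 rad/s.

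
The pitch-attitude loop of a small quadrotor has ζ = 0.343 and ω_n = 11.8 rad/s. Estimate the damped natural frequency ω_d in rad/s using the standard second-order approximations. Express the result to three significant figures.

ω_d = ω_n√(1−ζ²) = 11.8·√0.882 = 11.1 rad/s.

ω_d ≈ 11.1 rad/s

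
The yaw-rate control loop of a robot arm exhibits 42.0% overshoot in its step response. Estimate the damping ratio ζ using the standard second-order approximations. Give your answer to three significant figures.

Inverting the overshoot relation: ζ = |ln 0.420|/√(π² + ln²0.420) = 0.266.

ζ ≈ 0.266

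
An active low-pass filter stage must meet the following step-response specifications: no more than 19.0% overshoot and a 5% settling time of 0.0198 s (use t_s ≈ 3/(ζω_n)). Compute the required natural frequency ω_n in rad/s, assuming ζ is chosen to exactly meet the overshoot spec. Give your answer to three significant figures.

Inverting the overshoot relation: ζ = |ln 0.190|/√(π² + ln²0.190) = 0.467.
Then ω_n = 3/(ζ t_s) = 3/(0.467 × 0.0198) = 324 rad/s.

ω_n ≈ 324 rad/s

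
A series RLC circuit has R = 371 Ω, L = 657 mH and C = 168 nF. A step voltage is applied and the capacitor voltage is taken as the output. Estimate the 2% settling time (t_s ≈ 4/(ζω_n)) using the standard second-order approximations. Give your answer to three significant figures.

t_s ≈ 0.0142 s

For a series RLC circuit (capacitor voltage as output), ω_n = 1/√(LC) = 1/√(657 mH · 168 nF) = 3010 rad/s.
ζ = (R/2)·√(C/L) = (371/2)·√(168 nF/657 mH) = 0.0938.
t_s ≈ 4/(ζω_n) = 0.0142 s.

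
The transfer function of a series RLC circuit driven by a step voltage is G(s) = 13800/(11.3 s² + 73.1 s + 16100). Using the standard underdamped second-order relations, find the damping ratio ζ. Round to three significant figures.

ζ ≈ 0.0857

Dividing through by 11.3: denominator becomes s² + 6.469 s + 1425.
So ω_n = √1425 = 37.7 rad/s and ζ = 6.469/(2·37.7) = 0.0857.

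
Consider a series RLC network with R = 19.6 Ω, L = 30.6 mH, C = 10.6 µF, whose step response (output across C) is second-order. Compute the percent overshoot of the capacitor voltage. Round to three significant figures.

For a series RLC circuit (capacitor voltage as output), ω_n = 1/√(LC) = 1/√(30.6 mH · 10.6 µF) = 1760 rad/s.
ζ = (R/2)·√(C/L) = (19.6/2)·√(10.6 µF/30.6 mH) = 0.182.
%OS = 100 e^{−πζ/√(1−ζ²)} with ζ = 0.182 gives 55.8%.

%OS ≈ 55.8%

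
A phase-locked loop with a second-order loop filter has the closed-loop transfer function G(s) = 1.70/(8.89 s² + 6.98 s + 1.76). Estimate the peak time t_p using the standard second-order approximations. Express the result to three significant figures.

Dividing through by 8.89: denominator becomes s² + 0.7852 s + 0.1980.
So ω_n = √0.1980 = 0.445 rad/s and ζ = 0.7852/(2·0.445) = 0.882.
The damped frequency ω_d = ω_n√(1−ζ²) = 0.209 rad/s. t_p = π/ω_d = 15.0 s.

t_p ≈ 15.0 s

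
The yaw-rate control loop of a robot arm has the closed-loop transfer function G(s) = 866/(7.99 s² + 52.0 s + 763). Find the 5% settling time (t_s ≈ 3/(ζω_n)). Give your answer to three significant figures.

t_s ≈ 0.922 s

Dividing through by 7.99: denominator becomes s² + 6.508 s + 95.49.
So ω_n = √95.49 = 9.77 rad/s and ζ = 6.508/(2·9.77) = 0.333.
t_s ≈ 3/(ζω_n) = 0.922 s.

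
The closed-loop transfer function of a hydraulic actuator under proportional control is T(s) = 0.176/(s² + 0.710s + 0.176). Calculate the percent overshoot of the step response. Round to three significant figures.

Comparing the denominator to s² + 2ζω_n s + ω_n²: ω_n = √0.176 = 0.420 rad/s, and 2ζω_n = 0.710 so ζ = 0.710/(2·0.420) = 0.846.
Overshoot: exp(−π·0.846/√(1−0.846²)) = 0.00681, i.e. 0.681%.

%OS ≈ 0.681%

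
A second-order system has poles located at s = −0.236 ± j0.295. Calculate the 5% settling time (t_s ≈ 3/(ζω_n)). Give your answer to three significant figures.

For poles at −σ ± jω_d, ζω_n = σ = 0.236, so t_s ≈ 3/σ = 12.7 s.

t_s ≈ 12.7 s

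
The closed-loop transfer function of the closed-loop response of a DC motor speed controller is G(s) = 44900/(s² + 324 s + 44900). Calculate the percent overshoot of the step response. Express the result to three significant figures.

%OS ≈ 2.41%

ω_n = √44900 = 212 rad/s; ζ = 324/(2·212) = 0.765.
%OS = 100 e^{−πζ/√(1−ζ²)} with ζ = 0.765 gives 2.41%.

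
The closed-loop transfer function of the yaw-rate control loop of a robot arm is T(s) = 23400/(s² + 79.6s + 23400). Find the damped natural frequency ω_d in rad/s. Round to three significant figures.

ω_n = √23400 = 153 rad/s; ζ = 79.6/(2·153) = 0.260.
The damped frequency ω_d = ω_n√(1−ζ²) = 148 rad/s.

ω_d ≈ 148 rad/s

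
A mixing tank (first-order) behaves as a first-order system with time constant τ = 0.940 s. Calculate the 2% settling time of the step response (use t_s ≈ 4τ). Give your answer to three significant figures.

t_s ≈ 3.76 s

t_s ≈ 4τ = 3.76 s.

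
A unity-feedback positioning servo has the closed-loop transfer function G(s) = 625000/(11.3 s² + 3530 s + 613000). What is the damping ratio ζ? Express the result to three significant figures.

ζ ≈ 0.671

Dividing through by 11.3: denominator becomes s² + 312.4 s + 54250.
So ω_n = √54250 = 233 rad/s and ζ = 312.4/(2·233) = 0.671.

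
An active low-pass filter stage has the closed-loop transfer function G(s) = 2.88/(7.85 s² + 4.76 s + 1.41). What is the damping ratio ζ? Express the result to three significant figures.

ζ ≈ 0.715

Dividing through by 7.85: denominator becomes s² + 0.6064 s + 0.1796.
So ω_n = √0.1796 = 0.424 rad/s and ζ = 0.6064/(2·0.424) = 0.715.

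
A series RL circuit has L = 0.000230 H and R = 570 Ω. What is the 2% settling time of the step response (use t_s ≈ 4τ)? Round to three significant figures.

τ = L/R = 0.000230/570 = 0.000000404 s.
t_s ≈ 4τ = 0.00000161 s.

t_s ≈ 0.00000161 s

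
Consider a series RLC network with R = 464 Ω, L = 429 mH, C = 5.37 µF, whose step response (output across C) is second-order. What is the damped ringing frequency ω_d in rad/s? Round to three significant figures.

For a series RLC circuit (capacitor voltage as output), ω_n = 1/√(LC) = 1/√(429 mH · 5.37 µF) = 659 rad/s.
ζ = (R/2)·√(C/L) = (464/2)·√(5.37 µF/429 mH) = 0.821.
The damped frequency ω_d = ω_n√(1−ζ²) = 376 rad/s.

ω_d ≈ 376 rad/s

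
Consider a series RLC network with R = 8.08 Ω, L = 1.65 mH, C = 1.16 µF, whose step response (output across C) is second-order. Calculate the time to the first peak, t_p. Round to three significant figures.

t_p ≈ 0.000138 s

For a series RLC circuit (capacitor voltage as output), ω_n = 1/√(LC) = 1/√(1.65 mH · 1.16 µF) = 22900 rad/s.
ζ = (R/2)·√(C/L) = (8.08/2)·√(1.16 µF/1.65 mH) = 0.107.
ω_d = 22900·√(1 − 0.107²) = 22700 rad/s. t_p = π/ω_d = 0.000138 s.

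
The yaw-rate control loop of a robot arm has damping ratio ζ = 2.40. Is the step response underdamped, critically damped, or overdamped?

Since ζ = 2.40 > 1, the system is overdamped.

overdamped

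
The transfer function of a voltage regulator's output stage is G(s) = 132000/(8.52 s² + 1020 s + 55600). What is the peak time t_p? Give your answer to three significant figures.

Dividing through by 8.52: denominator becomes s² + 119.7 s + 6526.
So ω_n = √6526 = 80.8 rad/s and ζ = 119.7/(2·80.8) = 0.741.
The damped frequency ω_d = ω_n√(1−ζ²) = 54.2 rad/s. t_p = π/ω_d = 0.0579 s.

t_p ≈ 0.0579 s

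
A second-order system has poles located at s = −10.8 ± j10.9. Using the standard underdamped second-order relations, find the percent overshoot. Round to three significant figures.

With σ = 10.8, ω_d = 10.9: ω_n = √(σ²+ω_d²) = 15.3 rad/s, ζ = σ/ω_n = 0.704.
Overshoot: exp(−π·0.704/√(1−0.704²)) = 0.0445, i.e. 4.45%.

%OS ≈ 4.45%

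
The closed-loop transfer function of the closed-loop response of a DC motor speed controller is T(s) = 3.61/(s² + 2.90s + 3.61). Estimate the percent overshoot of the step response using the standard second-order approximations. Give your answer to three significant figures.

%OS ≈ 2.45%

Comparing the denominator to s² + 2ζω_n s + ω_n²: ω_n = √3.61 = 1.90 rad/s, and 2ζω_n = 2.90 so ζ = 2.90/(2·1.90) = 0.763.
Overshoot: exp(−π·0.763/√(1−0.763²)) = 0.0245, i.e. 2.45%.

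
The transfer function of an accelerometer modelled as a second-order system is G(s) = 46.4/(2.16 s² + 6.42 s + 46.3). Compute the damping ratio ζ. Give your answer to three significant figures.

Dividing through by 2.16: denominator becomes s² + 2.972 s + 21.44.
So ω_n = √21.44 = 4.63 rad/s and ζ = 2.972/(2·4.63) = 0.321.

ζ ≈ 0.321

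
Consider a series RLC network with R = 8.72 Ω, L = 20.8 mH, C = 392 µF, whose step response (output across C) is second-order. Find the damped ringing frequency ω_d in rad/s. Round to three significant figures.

For a series RLC circuit (capacitor voltage as output), ω_n = 1/√(LC) = 1/√(20.8 mH · 392 µF) = 350 rad/s.
ζ = (R/2)·√(C/L) = (8.72/2)·√(392 µF/20.8 mH) = 0.599.
The damped frequency ω_d = ω_n√(1−ζ²) = 281 rad/s.

ω_d ≈ 281 rad/s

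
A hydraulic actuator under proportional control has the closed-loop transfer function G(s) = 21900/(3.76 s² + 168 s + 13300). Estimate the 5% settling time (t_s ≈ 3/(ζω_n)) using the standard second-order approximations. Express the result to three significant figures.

t_s ≈ 0.134 s

Dividing through by 3.76: denominator becomes s² + 44.68 s + 3537.
So ω_n = √3537 = 59.5 rad/s and ζ = 44.68/(2·59.5) = 0.376.
t_s ≈ 3/(ζω_n) = 0.134 s.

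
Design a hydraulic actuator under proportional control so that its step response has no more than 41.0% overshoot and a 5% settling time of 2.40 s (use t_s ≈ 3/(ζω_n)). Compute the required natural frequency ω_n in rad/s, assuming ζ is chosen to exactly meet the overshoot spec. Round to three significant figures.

ω_n ≈ 4.58 rad/s

Inverting the overshoot relation: ζ = |ln 0.410|/√(π² + ln²0.410) = 0.273.
From t_s ≈ 3/(ζω_n): ω_n = 3/(ζ·t_s) = 3/(0.273·2.40) = 4.58 rad/s.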